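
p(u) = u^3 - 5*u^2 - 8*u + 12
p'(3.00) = -11.00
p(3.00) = -30.00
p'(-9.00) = 325.00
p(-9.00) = -1050.00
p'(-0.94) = 4.05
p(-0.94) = 14.27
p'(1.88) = -16.20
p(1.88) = -14.07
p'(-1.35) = 10.97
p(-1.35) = 11.23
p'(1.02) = -15.08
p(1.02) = -0.30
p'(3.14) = -9.82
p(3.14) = -31.46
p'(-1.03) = 5.48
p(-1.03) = 13.84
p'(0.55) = -12.59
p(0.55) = 6.25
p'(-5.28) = 128.44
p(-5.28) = -232.35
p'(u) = 3*u^2 - 10*u - 8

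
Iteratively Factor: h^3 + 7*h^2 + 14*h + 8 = (h + 4)*(h^2 + 3*h + 2) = (h + 2)*(h + 4)*(h + 1)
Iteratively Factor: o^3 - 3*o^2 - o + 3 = (o - 1)*(o^2 - 2*o - 3) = (o - 3)*(o - 1)*(o + 1)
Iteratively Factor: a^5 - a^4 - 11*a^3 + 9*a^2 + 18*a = (a - 2)*(a^4 + a^3 - 9*a^2 - 9*a) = a*(a - 2)*(a^3 + a^2 - 9*a - 9) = a*(a - 2)*(a + 1)*(a^2 - 9) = a*(a - 2)*(a + 1)*(a + 3)*(a - 3)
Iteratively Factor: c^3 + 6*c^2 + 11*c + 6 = (c + 3)*(c^2 + 3*c + 2) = (c + 1)*(c + 3)*(c + 2)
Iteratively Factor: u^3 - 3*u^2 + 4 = (u - 2)*(u^2 - u - 2) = (u - 2)*(u + 1)*(u - 2)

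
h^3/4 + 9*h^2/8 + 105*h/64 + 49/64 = (h/4 + 1/4)*(h + 7/4)^2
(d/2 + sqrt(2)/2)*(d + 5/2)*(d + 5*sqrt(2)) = d^3/2 + 5*d^2/4 + 3*sqrt(2)*d^2 + 5*d + 15*sqrt(2)*d/2 + 25/2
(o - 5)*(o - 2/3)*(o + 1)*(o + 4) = o^4 - 2*o^3/3 - 21*o^2 - 6*o + 40/3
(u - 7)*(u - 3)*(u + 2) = u^3 - 8*u^2 + u + 42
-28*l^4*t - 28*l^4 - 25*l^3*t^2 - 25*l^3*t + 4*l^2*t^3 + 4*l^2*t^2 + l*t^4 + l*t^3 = (-4*l + t)*(l + t)*(7*l + t)*(l*t + l)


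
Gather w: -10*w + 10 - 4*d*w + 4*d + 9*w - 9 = 4*d + w*(-4*d - 1) + 1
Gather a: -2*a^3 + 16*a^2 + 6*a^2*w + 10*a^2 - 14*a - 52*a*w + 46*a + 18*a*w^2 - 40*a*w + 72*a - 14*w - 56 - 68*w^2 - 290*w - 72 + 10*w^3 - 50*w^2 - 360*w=-2*a^3 + a^2*(6*w + 26) + a*(18*w^2 - 92*w + 104) + 10*w^3 - 118*w^2 - 664*w - 128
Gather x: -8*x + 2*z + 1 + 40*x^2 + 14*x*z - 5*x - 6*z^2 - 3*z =40*x^2 + x*(14*z - 13) - 6*z^2 - z + 1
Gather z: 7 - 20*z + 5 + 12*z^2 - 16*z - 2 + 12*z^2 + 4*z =24*z^2 - 32*z + 10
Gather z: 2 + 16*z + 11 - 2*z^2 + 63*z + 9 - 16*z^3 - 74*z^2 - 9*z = -16*z^3 - 76*z^2 + 70*z + 22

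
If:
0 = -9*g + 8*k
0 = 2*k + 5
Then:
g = -20/9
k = -5/2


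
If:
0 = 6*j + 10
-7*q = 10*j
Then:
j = -5/3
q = 50/21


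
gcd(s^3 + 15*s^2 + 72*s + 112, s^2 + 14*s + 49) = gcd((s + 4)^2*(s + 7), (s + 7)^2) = s + 7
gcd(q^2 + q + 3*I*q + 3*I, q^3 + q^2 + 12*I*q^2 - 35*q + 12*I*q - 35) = q + 1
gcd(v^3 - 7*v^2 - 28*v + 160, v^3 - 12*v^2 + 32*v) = v^2 - 12*v + 32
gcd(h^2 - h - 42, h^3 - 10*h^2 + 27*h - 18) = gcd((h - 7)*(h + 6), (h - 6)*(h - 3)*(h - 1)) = 1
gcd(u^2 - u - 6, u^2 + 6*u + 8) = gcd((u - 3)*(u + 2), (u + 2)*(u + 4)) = u + 2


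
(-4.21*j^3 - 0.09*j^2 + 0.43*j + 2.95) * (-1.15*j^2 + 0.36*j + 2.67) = 4.8415*j^5 - 1.4121*j^4 - 11.7676*j^3 - 3.478*j^2 + 2.2101*j + 7.8765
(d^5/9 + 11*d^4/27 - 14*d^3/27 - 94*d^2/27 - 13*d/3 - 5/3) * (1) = d^5/9 + 11*d^4/27 - 14*d^3/27 - 94*d^2/27 - 13*d/3 - 5/3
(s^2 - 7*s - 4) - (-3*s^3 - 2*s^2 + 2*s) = 3*s^3 + 3*s^2 - 9*s - 4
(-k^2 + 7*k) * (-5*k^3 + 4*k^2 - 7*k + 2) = 5*k^5 - 39*k^4 + 35*k^3 - 51*k^2 + 14*k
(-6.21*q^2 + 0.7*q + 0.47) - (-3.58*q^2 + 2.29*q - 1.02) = -2.63*q^2 - 1.59*q + 1.49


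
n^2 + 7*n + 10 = (n + 2)*(n + 5)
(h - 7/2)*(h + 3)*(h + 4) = h^3 + 7*h^2/2 - 25*h/2 - 42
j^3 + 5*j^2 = j^2*(j + 5)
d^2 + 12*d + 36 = (d + 6)^2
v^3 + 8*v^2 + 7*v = v*(v + 1)*(v + 7)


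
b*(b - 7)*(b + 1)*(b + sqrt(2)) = b^4 - 6*b^3 + sqrt(2)*b^3 - 6*sqrt(2)*b^2 - 7*b^2 - 7*sqrt(2)*b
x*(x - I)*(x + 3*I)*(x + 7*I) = x^4 + 9*I*x^3 - 11*x^2 + 21*I*x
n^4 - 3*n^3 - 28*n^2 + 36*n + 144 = (n - 6)*(n - 3)*(n + 2)*(n + 4)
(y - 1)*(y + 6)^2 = y^3 + 11*y^2 + 24*y - 36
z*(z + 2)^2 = z^3 + 4*z^2 + 4*z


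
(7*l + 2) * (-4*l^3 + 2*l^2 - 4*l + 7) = -28*l^4 + 6*l^3 - 24*l^2 + 41*l + 14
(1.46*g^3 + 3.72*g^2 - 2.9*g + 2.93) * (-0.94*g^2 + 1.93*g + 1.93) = -1.3724*g^5 - 0.679*g^4 + 12.7234*g^3 - 1.1716*g^2 + 0.057900000000001*g + 5.6549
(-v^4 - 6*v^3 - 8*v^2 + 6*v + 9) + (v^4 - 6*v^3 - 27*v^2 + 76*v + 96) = -12*v^3 - 35*v^2 + 82*v + 105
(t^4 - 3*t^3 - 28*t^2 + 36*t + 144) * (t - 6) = t^5 - 9*t^4 - 10*t^3 + 204*t^2 - 72*t - 864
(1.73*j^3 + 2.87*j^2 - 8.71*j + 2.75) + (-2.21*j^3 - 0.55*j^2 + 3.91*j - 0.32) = -0.48*j^3 + 2.32*j^2 - 4.8*j + 2.43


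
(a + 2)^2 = a^2 + 4*a + 4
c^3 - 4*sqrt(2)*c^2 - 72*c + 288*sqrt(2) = (c - 6*sqrt(2))*(c - 4*sqrt(2))*(c + 6*sqrt(2))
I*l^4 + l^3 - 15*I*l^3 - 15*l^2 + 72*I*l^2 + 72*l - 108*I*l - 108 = (l - 6)^2*(l - 3)*(I*l + 1)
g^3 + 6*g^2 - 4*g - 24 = (g - 2)*(g + 2)*(g + 6)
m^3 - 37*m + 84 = (m - 4)*(m - 3)*(m + 7)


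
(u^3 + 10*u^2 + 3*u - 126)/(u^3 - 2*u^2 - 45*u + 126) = (u + 6)/(u - 6)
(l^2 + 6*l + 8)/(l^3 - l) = (l^2 + 6*l + 8)/(l^3 - l)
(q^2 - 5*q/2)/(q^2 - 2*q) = (q - 5/2)/(q - 2)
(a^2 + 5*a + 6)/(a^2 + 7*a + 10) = (a + 3)/(a + 5)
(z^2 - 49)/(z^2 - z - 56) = (z - 7)/(z - 8)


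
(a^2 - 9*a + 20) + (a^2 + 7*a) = 2*a^2 - 2*a + 20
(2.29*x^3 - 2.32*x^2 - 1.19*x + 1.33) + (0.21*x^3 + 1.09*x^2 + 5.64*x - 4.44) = 2.5*x^3 - 1.23*x^2 + 4.45*x - 3.11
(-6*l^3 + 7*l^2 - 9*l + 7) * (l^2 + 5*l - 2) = -6*l^5 - 23*l^4 + 38*l^3 - 52*l^2 + 53*l - 14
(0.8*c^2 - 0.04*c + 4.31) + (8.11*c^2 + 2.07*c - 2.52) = 8.91*c^2 + 2.03*c + 1.79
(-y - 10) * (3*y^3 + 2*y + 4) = -3*y^4 - 30*y^3 - 2*y^2 - 24*y - 40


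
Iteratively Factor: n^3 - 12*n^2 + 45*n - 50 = (n - 5)*(n^2 - 7*n + 10) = (n - 5)^2*(n - 2)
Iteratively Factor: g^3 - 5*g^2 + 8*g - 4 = (g - 2)*(g^2 - 3*g + 2) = (g - 2)^2*(g - 1)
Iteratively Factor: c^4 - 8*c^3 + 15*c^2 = (c)*(c^3 - 8*c^2 + 15*c) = c^2*(c^2 - 8*c + 15) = c^2*(c - 5)*(c - 3)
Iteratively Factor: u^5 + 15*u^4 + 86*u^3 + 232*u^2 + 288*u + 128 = (u + 4)*(u^4 + 11*u^3 + 42*u^2 + 64*u + 32) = (u + 2)*(u + 4)*(u^3 + 9*u^2 + 24*u + 16) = (u + 2)*(u + 4)^2*(u^2 + 5*u + 4) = (u + 2)*(u + 4)^3*(u + 1)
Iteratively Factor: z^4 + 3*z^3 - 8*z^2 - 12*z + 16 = (z + 4)*(z^3 - z^2 - 4*z + 4) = (z - 2)*(z + 4)*(z^2 + z - 2) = (z - 2)*(z - 1)*(z + 4)*(z + 2)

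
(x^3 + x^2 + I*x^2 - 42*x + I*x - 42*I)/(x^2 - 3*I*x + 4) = (x^2 + x - 42)/(x - 4*I)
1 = 1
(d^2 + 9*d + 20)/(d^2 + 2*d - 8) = (d + 5)/(d - 2)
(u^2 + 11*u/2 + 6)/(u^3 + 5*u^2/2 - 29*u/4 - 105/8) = 4*(u + 4)/(4*u^2 + 4*u - 35)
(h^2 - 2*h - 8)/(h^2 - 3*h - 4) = (h + 2)/(h + 1)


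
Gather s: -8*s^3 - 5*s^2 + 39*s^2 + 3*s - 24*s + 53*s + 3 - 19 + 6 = -8*s^3 + 34*s^2 + 32*s - 10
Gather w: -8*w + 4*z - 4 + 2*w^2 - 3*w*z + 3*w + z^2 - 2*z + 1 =2*w^2 + w*(-3*z - 5) + z^2 + 2*z - 3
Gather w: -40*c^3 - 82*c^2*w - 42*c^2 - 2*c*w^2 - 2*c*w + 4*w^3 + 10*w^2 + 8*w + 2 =-40*c^3 - 42*c^2 + 4*w^3 + w^2*(10 - 2*c) + w*(-82*c^2 - 2*c + 8) + 2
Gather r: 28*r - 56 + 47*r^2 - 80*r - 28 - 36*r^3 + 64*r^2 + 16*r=-36*r^3 + 111*r^2 - 36*r - 84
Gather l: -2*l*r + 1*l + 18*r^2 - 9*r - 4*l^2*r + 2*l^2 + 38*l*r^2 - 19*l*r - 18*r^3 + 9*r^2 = l^2*(2 - 4*r) + l*(38*r^2 - 21*r + 1) - 18*r^3 + 27*r^2 - 9*r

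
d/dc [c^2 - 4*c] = 2*c - 4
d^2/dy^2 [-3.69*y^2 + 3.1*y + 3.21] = -7.38000000000000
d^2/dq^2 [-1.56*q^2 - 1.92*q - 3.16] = -3.12000000000000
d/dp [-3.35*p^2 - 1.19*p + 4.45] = -6.7*p - 1.19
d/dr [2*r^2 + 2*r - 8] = 4*r + 2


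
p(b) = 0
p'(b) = 0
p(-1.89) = 0.00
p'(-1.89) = 0.00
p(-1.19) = 0.00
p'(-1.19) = 0.00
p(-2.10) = 0.00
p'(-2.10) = 0.00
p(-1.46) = 0.00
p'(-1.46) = 0.00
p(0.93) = 0.00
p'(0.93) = 0.00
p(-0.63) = 0.00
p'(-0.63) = 0.00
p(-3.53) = 0.00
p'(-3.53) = 0.00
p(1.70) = 0.00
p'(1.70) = 0.00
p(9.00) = 0.00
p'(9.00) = 0.00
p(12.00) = 0.00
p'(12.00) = 0.00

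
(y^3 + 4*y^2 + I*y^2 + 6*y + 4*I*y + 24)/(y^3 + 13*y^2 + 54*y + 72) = (y^2 + I*y + 6)/(y^2 + 9*y + 18)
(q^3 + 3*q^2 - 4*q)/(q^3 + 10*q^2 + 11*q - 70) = q*(q^2 + 3*q - 4)/(q^3 + 10*q^2 + 11*q - 70)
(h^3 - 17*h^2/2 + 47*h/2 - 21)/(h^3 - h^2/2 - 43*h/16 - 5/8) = 8*(2*h^2 - 13*h + 21)/(16*h^2 + 24*h + 5)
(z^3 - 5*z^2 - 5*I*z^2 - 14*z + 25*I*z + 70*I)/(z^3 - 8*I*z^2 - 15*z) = (z^2 - 5*z - 14)/(z*(z - 3*I))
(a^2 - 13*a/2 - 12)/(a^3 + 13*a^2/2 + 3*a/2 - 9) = (a - 8)/(a^2 + 5*a - 6)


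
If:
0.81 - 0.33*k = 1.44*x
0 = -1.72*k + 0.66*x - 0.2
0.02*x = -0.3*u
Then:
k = 0.09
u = -0.04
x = 0.54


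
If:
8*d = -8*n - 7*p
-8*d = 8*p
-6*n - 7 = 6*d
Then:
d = -4/3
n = 1/6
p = 4/3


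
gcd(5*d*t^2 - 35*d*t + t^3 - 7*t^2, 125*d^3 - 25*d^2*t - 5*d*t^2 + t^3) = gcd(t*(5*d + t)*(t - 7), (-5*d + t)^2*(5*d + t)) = 5*d + t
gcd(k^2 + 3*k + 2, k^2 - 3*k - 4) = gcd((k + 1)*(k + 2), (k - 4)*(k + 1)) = k + 1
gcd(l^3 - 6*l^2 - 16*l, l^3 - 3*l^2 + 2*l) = l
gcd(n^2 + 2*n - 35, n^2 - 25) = n - 5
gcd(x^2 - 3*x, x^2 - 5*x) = x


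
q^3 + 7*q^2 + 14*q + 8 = (q + 1)*(q + 2)*(q + 4)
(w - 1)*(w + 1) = w^2 - 1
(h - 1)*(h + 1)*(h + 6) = h^3 + 6*h^2 - h - 6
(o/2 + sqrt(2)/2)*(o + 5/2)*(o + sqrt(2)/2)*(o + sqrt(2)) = o^4/2 + 5*o^3/4 + 5*sqrt(2)*o^3/4 + 2*o^2 + 25*sqrt(2)*o^2/8 + sqrt(2)*o/2 + 5*o + 5*sqrt(2)/4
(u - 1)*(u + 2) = u^2 + u - 2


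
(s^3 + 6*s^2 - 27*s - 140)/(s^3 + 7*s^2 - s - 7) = (s^2 - s - 20)/(s^2 - 1)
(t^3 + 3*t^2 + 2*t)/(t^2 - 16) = t*(t^2 + 3*t + 2)/(t^2 - 16)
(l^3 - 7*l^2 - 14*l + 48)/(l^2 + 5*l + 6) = (l^2 - 10*l + 16)/(l + 2)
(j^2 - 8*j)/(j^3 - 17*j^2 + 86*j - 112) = j/(j^2 - 9*j + 14)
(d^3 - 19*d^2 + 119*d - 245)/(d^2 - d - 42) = (d^2 - 12*d + 35)/(d + 6)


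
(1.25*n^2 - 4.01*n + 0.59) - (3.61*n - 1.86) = 1.25*n^2 - 7.62*n + 2.45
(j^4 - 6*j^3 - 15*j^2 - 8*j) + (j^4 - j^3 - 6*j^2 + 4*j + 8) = 2*j^4 - 7*j^3 - 21*j^2 - 4*j + 8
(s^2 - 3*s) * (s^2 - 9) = s^4 - 3*s^3 - 9*s^2 + 27*s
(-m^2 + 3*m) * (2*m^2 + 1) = -2*m^4 + 6*m^3 - m^2 + 3*m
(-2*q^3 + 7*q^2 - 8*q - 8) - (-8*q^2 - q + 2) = -2*q^3 + 15*q^2 - 7*q - 10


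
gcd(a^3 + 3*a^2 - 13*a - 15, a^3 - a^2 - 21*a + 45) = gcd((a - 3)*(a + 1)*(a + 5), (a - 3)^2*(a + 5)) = a^2 + 2*a - 15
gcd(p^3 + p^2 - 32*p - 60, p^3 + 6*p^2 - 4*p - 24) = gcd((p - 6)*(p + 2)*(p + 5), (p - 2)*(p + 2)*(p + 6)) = p + 2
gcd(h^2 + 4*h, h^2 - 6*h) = h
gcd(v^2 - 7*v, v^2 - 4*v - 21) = v - 7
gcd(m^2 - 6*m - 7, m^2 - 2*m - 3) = m + 1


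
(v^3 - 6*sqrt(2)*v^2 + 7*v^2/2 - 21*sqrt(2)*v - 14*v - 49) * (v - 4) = v^4 - 6*sqrt(2)*v^3 - v^3/2 - 28*v^2 + 3*sqrt(2)*v^2 + 7*v + 84*sqrt(2)*v + 196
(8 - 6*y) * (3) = 24 - 18*y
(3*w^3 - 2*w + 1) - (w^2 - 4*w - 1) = 3*w^3 - w^2 + 2*w + 2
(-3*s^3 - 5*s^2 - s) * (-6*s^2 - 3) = 18*s^5 + 30*s^4 + 15*s^3 + 15*s^2 + 3*s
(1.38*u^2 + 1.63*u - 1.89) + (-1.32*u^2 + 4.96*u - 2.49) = 0.0599999999999998*u^2 + 6.59*u - 4.38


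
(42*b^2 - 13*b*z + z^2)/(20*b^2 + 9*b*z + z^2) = (42*b^2 - 13*b*z + z^2)/(20*b^2 + 9*b*z + z^2)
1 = 1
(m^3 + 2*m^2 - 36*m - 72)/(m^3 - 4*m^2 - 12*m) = (m + 6)/m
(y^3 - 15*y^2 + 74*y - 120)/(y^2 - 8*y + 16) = (y^2 - 11*y + 30)/(y - 4)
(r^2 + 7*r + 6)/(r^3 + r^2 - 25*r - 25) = (r + 6)/(r^2 - 25)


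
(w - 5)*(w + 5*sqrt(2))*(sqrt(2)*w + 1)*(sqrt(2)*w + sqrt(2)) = 2*w^4 - 8*w^3 + 11*sqrt(2)*w^3 - 44*sqrt(2)*w^2 - 55*sqrt(2)*w - 40*w - 50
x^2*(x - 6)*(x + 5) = x^4 - x^3 - 30*x^2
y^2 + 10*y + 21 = (y + 3)*(y + 7)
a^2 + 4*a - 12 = (a - 2)*(a + 6)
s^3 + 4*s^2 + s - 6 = (s - 1)*(s + 2)*(s + 3)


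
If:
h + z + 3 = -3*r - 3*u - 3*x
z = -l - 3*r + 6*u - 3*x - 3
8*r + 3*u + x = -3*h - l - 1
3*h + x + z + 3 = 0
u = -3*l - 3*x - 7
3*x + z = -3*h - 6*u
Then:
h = 900/379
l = -4887/758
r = -301/758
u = -743/758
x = 1683/379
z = -5520/379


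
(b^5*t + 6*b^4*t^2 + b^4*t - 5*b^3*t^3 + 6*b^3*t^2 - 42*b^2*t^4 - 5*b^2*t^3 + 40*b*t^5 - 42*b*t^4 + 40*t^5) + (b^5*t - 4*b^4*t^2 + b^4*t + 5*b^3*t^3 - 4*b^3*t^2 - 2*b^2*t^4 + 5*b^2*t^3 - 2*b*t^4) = 2*b^5*t + 2*b^4*t^2 + 2*b^4*t + 2*b^3*t^2 - 44*b^2*t^4 + 40*b*t^5 - 44*b*t^4 + 40*t^5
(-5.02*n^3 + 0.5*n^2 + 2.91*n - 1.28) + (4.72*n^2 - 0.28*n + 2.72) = -5.02*n^3 + 5.22*n^2 + 2.63*n + 1.44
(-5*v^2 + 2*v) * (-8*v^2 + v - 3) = 40*v^4 - 21*v^3 + 17*v^2 - 6*v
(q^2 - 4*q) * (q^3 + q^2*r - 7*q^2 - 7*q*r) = q^5 + q^4*r - 11*q^4 - 11*q^3*r + 28*q^3 + 28*q^2*r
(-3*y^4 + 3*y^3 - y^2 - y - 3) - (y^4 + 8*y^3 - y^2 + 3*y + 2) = -4*y^4 - 5*y^3 - 4*y - 5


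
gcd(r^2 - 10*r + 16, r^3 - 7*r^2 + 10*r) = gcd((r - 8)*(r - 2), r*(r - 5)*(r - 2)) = r - 2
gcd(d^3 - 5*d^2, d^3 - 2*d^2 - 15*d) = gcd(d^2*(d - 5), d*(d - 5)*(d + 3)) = d^2 - 5*d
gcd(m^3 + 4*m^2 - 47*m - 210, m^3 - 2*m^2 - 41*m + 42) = m^2 - m - 42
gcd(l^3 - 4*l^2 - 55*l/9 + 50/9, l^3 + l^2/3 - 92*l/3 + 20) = l^2 - 17*l/3 + 10/3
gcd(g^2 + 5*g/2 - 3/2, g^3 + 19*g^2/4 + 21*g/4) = g + 3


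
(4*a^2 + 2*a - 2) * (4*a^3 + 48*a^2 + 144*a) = 16*a^5 + 200*a^4 + 664*a^3 + 192*a^2 - 288*a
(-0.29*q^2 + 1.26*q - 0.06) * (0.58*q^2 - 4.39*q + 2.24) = -0.1682*q^4 + 2.0039*q^3 - 6.2158*q^2 + 3.0858*q - 0.1344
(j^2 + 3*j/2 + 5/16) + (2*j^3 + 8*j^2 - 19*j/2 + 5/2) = 2*j^3 + 9*j^2 - 8*j + 45/16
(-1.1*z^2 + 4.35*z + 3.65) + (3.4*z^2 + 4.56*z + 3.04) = 2.3*z^2 + 8.91*z + 6.69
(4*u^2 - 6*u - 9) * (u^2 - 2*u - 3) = 4*u^4 - 14*u^3 - 9*u^2 + 36*u + 27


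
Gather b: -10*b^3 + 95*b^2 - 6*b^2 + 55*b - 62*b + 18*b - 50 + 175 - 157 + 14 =-10*b^3 + 89*b^2 + 11*b - 18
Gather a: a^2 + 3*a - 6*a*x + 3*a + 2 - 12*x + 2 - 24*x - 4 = a^2 + a*(6 - 6*x) - 36*x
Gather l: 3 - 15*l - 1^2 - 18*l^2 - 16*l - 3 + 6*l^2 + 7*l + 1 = -12*l^2 - 24*l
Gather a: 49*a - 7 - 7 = 49*a - 14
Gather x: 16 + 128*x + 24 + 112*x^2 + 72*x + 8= 112*x^2 + 200*x + 48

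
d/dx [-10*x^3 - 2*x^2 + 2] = 2*x*(-15*x - 2)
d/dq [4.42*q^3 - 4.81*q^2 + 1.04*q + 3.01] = 13.26*q^2 - 9.62*q + 1.04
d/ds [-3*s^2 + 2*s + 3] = 2 - 6*s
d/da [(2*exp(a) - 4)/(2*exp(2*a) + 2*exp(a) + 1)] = (-4*exp(2*a) + 16*exp(a) + 10)*exp(a)/(4*exp(4*a) + 8*exp(3*a) + 8*exp(2*a) + 4*exp(a) + 1)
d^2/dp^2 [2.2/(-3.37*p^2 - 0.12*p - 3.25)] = (49.97036*p^2 + 1.77936*p - 2.2*(6.74*p + 0.12)*(13.48*p + 0.24) + 48.191)/(3.37*p^2 + 0.12*p + 3.25)^3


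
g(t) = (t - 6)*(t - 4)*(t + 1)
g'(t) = (t - 6)*(t - 4) + (t - 6)*(t + 1) + (t - 4)*(t + 1)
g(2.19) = 22.00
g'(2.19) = -11.03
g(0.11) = 25.43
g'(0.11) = 12.06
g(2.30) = 20.76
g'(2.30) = -11.53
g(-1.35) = -13.76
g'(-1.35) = 43.77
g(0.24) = 26.86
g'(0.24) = 9.85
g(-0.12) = 22.19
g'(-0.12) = 16.20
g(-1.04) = -1.42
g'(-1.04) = 35.96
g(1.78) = 26.04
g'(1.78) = -8.53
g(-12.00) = -3168.00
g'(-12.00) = 662.00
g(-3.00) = -126.00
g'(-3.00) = 95.00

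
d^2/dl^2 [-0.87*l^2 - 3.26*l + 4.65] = -1.74000000000000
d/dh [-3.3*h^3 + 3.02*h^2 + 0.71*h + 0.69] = -9.9*h^2 + 6.04*h + 0.71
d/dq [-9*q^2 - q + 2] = -18*q - 1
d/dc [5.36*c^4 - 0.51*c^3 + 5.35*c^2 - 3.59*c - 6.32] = 21.44*c^3 - 1.53*c^2 + 10.7*c - 3.59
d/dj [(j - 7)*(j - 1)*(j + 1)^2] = 4*j^3 - 18*j^2 - 16*j + 6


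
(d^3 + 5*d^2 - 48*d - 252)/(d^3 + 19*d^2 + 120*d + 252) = (d - 7)/(d + 7)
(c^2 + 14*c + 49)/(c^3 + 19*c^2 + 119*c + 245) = 1/(c + 5)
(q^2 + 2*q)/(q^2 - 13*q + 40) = q*(q + 2)/(q^2 - 13*q + 40)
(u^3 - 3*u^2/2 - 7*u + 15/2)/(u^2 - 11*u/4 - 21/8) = 4*(-2*u^3 + 3*u^2 + 14*u - 15)/(-8*u^2 + 22*u + 21)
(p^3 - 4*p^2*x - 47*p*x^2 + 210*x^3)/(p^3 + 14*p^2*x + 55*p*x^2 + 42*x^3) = (p^2 - 11*p*x + 30*x^2)/(p^2 + 7*p*x + 6*x^2)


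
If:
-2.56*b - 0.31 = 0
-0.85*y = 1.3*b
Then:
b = -0.12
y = 0.19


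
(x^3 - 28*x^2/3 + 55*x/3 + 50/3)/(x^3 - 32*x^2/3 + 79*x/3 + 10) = (3*x^2 - 13*x - 10)/(3*x^2 - 17*x - 6)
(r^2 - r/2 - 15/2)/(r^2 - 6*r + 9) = (r + 5/2)/(r - 3)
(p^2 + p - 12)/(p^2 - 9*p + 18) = (p + 4)/(p - 6)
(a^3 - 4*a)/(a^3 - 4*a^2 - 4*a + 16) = a/(a - 4)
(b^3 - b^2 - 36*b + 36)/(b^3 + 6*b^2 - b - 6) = (b - 6)/(b + 1)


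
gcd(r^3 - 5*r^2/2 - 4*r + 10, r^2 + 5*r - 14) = r - 2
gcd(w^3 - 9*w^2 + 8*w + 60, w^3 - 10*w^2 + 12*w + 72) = w^2 - 4*w - 12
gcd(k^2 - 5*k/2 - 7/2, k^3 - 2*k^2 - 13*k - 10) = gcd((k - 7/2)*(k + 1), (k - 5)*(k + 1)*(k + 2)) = k + 1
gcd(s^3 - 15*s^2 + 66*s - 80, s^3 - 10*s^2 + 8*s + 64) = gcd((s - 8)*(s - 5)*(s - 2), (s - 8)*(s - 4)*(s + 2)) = s - 8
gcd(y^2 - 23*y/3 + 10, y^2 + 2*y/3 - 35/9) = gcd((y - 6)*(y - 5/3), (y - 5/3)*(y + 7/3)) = y - 5/3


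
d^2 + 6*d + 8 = (d + 2)*(d + 4)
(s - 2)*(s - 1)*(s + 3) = s^3 - 7*s + 6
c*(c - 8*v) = c^2 - 8*c*v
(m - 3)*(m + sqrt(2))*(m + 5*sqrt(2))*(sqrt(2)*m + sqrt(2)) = sqrt(2)*m^4 - 2*sqrt(2)*m^3 + 12*m^3 - 24*m^2 + 7*sqrt(2)*m^2 - 36*m - 20*sqrt(2)*m - 30*sqrt(2)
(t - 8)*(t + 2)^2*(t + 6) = t^4 + 2*t^3 - 52*t^2 - 200*t - 192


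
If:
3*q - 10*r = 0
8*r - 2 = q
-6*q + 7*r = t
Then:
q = 10/7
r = 3/7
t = -39/7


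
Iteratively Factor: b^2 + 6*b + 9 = (b + 3)*(b + 3)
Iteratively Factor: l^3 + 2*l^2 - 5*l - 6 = (l + 1)*(l^2 + l - 6) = (l + 1)*(l + 3)*(l - 2)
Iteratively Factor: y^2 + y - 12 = (y - 3)*(y + 4)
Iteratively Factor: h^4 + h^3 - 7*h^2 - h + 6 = (h + 3)*(h^3 - 2*h^2 - h + 2) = (h - 1)*(h + 3)*(h^2 - h - 2) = (h - 2)*(h - 1)*(h + 3)*(h + 1)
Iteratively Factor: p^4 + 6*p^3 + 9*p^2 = (p + 3)*(p^3 + 3*p^2) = p*(p + 3)*(p^2 + 3*p) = p*(p + 3)^2*(p)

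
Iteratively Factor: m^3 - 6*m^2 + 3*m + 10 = (m - 2)*(m^2 - 4*m - 5) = (m - 2)*(m + 1)*(m - 5)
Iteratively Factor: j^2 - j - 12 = (j + 3)*(j - 4)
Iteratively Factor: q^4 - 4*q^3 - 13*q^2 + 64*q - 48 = (q - 4)*(q^3 - 13*q + 12) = (q - 4)*(q - 1)*(q^2 + q - 12) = (q - 4)*(q - 1)*(q + 4)*(q - 3)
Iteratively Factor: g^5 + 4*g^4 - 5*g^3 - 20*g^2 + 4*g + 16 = (g + 4)*(g^4 - 5*g^2 + 4) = (g + 1)*(g + 4)*(g^3 - g^2 - 4*g + 4) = (g + 1)*(g + 2)*(g + 4)*(g^2 - 3*g + 2) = (g - 1)*(g + 1)*(g + 2)*(g + 4)*(g - 2)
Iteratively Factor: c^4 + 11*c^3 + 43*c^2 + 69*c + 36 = (c + 3)*(c^3 + 8*c^2 + 19*c + 12) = (c + 3)^2*(c^2 + 5*c + 4) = (c + 1)*(c + 3)^2*(c + 4)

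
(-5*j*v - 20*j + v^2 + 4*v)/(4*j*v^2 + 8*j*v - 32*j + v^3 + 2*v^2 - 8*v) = (-5*j + v)/(4*j*v - 8*j + v^2 - 2*v)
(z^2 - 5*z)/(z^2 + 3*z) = (z - 5)/(z + 3)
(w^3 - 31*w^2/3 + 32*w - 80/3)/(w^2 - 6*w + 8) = (3*w^2 - 19*w + 20)/(3*(w - 2))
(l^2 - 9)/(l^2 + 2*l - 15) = (l + 3)/(l + 5)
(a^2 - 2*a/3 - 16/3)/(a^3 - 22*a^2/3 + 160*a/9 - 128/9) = 3*(a + 2)/(3*a^2 - 14*a + 16)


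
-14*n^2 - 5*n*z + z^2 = (-7*n + z)*(2*n + z)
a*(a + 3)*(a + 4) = a^3 + 7*a^2 + 12*a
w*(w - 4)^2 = w^3 - 8*w^2 + 16*w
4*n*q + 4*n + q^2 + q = (4*n + q)*(q + 1)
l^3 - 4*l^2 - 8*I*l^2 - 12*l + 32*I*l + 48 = (l - 4)*(l - 6*I)*(l - 2*I)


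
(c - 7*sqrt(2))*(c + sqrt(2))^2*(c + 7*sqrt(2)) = c^4 + 2*sqrt(2)*c^3 - 96*c^2 - 196*sqrt(2)*c - 196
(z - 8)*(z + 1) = z^2 - 7*z - 8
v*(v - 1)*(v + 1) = v^3 - v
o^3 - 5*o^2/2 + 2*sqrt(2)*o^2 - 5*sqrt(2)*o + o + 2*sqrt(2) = (o - 2)*(o - 1/2)*(o + 2*sqrt(2))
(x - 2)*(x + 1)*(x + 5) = x^3 + 4*x^2 - 7*x - 10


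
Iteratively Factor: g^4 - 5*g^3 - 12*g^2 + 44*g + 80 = (g + 2)*(g^3 - 7*g^2 + 2*g + 40) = (g - 5)*(g + 2)*(g^2 - 2*g - 8) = (g - 5)*(g - 4)*(g + 2)*(g + 2)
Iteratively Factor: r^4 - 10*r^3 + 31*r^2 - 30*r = (r)*(r^3 - 10*r^2 + 31*r - 30) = r*(r - 3)*(r^2 - 7*r + 10) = r*(r - 5)*(r - 3)*(r - 2)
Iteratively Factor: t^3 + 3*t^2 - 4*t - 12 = (t - 2)*(t^2 + 5*t + 6) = (t - 2)*(t + 3)*(t + 2)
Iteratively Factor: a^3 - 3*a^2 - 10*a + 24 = (a - 4)*(a^2 + a - 6) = (a - 4)*(a - 2)*(a + 3)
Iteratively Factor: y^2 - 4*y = (y - 4)*(y)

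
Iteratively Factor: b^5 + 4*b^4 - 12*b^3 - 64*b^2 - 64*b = (b + 2)*(b^4 + 2*b^3 - 16*b^2 - 32*b) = b*(b + 2)*(b^3 + 2*b^2 - 16*b - 32) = b*(b + 2)^2*(b^2 - 16) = b*(b + 2)^2*(b + 4)*(b - 4)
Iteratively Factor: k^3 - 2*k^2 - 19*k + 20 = (k - 5)*(k^2 + 3*k - 4) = (k - 5)*(k + 4)*(k - 1)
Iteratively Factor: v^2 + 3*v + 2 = (v + 1)*(v + 2)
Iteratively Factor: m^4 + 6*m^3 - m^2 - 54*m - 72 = (m + 4)*(m^3 + 2*m^2 - 9*m - 18) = (m + 3)*(m + 4)*(m^2 - m - 6) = (m + 2)*(m + 3)*(m + 4)*(m - 3)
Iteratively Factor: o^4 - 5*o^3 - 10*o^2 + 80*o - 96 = (o - 4)*(o^3 - o^2 - 14*o + 24) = (o - 4)*(o + 4)*(o^2 - 5*o + 6) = (o - 4)*(o - 3)*(o + 4)*(o - 2)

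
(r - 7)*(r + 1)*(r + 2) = r^3 - 4*r^2 - 19*r - 14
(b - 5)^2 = b^2 - 10*b + 25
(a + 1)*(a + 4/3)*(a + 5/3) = a^3 + 4*a^2 + 47*a/9 + 20/9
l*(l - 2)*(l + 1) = l^3 - l^2 - 2*l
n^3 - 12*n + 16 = (n - 2)^2*(n + 4)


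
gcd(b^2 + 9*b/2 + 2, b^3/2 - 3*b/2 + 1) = 1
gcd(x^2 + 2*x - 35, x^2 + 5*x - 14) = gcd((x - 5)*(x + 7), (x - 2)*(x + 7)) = x + 7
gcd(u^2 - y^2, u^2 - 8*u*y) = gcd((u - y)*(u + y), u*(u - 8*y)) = 1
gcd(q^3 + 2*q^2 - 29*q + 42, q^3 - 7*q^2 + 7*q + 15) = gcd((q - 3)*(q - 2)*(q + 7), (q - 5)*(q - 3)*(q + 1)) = q - 3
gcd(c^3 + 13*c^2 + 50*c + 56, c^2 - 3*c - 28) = c + 4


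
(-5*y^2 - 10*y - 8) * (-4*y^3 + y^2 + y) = 20*y^5 + 35*y^4 + 17*y^3 - 18*y^2 - 8*y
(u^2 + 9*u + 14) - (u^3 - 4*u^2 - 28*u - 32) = -u^3 + 5*u^2 + 37*u + 46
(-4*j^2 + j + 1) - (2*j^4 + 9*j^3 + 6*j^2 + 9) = -2*j^4 - 9*j^3 - 10*j^2 + j - 8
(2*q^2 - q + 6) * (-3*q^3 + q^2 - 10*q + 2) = -6*q^5 + 5*q^4 - 39*q^3 + 20*q^2 - 62*q + 12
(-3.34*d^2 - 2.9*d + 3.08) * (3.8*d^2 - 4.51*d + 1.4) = -12.692*d^4 + 4.0434*d^3 + 20.107*d^2 - 17.9508*d + 4.312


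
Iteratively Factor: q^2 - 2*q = (q)*(q - 2)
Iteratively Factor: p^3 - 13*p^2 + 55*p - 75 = (p - 5)*(p^2 - 8*p + 15) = (p - 5)^2*(p - 3)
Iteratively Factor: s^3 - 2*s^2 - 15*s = (s)*(s^2 - 2*s - 15) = s*(s + 3)*(s - 5)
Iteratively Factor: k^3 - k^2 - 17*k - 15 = (k - 5)*(k^2 + 4*k + 3) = (k - 5)*(k + 1)*(k + 3)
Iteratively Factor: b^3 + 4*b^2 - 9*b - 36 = (b + 3)*(b^2 + b - 12) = (b + 3)*(b + 4)*(b - 3)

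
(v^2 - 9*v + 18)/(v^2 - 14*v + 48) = (v - 3)/(v - 8)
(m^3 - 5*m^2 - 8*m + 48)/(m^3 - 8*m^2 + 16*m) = (m + 3)/m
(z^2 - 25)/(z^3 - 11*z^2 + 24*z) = (z^2 - 25)/(z*(z^2 - 11*z + 24))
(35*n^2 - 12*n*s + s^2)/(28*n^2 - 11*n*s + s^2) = (-5*n + s)/(-4*n + s)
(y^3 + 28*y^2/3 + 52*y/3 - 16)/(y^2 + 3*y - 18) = (3*y^2 + 10*y - 8)/(3*(y - 3))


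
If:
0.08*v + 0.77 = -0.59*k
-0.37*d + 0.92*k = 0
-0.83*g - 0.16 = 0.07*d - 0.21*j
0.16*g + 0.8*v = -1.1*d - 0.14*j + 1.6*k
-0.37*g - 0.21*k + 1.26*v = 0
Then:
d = -3.35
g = 1.86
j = 6.98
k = -1.35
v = 0.32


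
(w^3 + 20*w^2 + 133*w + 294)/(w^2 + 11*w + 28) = (w^2 + 13*w + 42)/(w + 4)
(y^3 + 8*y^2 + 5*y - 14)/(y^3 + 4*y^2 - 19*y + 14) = (y + 2)/(y - 2)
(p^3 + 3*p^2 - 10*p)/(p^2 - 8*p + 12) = p*(p + 5)/(p - 6)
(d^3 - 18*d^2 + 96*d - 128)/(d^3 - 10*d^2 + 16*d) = (d - 8)/d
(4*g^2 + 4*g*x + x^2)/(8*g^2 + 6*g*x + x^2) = (2*g + x)/(4*g + x)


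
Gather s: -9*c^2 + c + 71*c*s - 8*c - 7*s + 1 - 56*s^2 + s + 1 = -9*c^2 - 7*c - 56*s^2 + s*(71*c - 6) + 2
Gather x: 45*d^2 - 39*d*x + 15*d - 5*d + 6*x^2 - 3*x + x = 45*d^2 + 10*d + 6*x^2 + x*(-39*d - 2)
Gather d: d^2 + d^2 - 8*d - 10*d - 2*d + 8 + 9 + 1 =2*d^2 - 20*d + 18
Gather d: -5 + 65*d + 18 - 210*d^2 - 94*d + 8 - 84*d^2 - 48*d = -294*d^2 - 77*d + 21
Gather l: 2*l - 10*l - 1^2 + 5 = 4 - 8*l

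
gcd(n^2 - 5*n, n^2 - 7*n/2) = n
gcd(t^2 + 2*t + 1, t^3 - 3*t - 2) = t^2 + 2*t + 1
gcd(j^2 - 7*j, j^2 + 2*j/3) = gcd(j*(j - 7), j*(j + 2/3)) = j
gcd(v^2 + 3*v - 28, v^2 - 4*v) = v - 4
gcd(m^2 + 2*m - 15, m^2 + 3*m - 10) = m + 5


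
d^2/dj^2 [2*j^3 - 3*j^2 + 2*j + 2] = 12*j - 6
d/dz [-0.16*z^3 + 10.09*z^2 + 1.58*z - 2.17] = -0.48*z^2 + 20.18*z + 1.58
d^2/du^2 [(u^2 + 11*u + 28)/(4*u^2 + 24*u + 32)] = 5/(2*(u^3 + 6*u^2 + 12*u + 8))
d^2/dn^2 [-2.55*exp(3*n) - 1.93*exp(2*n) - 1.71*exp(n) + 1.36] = (-22.95*exp(2*n) - 7.72*exp(n) - 1.71)*exp(n)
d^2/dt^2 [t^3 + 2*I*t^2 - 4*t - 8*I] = 6*t + 4*I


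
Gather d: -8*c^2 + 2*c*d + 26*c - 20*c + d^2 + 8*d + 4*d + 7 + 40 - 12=-8*c^2 + 6*c + d^2 + d*(2*c + 12) + 35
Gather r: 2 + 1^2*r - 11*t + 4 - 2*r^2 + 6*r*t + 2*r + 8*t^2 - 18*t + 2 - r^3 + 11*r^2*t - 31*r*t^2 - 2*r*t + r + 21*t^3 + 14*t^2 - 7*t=-r^3 + r^2*(11*t - 2) + r*(-31*t^2 + 4*t + 4) + 21*t^3 + 22*t^2 - 36*t + 8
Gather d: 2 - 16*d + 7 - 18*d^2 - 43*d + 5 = -18*d^2 - 59*d + 14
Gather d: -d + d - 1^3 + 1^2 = 0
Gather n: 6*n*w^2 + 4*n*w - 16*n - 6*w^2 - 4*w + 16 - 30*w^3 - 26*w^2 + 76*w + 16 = n*(6*w^2 + 4*w - 16) - 30*w^3 - 32*w^2 + 72*w + 32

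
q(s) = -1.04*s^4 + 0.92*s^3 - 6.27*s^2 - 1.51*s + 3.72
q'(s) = -4.16*s^3 + 2.76*s^2 - 12.54*s - 1.51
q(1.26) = -8.92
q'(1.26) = -21.25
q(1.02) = -4.49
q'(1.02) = -15.84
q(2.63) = -76.64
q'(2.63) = -91.08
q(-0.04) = 3.77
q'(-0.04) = -1.00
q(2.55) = -69.62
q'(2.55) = -84.52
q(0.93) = -3.15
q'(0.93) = -14.13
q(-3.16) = -186.85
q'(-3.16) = 196.94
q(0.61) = 0.53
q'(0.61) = -9.08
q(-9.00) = -7984.68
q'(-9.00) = 3367.55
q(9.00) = -6670.50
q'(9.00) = -2923.45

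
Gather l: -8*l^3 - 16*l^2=-8*l^3 - 16*l^2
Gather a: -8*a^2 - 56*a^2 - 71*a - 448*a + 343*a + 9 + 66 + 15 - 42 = -64*a^2 - 176*a + 48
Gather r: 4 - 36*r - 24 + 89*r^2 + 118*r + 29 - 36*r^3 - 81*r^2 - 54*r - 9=-36*r^3 + 8*r^2 + 28*r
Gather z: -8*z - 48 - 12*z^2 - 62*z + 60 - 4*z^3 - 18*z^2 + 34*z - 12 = -4*z^3 - 30*z^2 - 36*z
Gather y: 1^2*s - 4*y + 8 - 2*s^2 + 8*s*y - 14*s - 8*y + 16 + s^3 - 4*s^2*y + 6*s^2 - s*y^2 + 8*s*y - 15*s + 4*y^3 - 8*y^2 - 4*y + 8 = s^3 + 4*s^2 - 28*s + 4*y^3 + y^2*(-s - 8) + y*(-4*s^2 + 16*s - 16) + 32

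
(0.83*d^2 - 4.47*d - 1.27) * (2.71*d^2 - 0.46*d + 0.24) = 2.2493*d^4 - 12.4955*d^3 - 1.1863*d^2 - 0.4886*d - 0.3048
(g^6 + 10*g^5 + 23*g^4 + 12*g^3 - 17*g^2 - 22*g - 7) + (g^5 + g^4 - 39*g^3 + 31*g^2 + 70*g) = g^6 + 11*g^5 + 24*g^4 - 27*g^3 + 14*g^2 + 48*g - 7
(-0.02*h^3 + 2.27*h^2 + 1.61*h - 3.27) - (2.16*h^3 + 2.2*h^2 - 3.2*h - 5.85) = -2.18*h^3 + 0.0699999999999998*h^2 + 4.81*h + 2.58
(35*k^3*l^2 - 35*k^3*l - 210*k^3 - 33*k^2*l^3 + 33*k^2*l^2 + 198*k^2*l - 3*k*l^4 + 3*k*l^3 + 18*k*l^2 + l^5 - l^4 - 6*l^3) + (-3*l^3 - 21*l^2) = 35*k^3*l^2 - 35*k^3*l - 210*k^3 - 33*k^2*l^3 + 33*k^2*l^2 + 198*k^2*l - 3*k*l^4 + 3*k*l^3 + 18*k*l^2 + l^5 - l^4 - 9*l^3 - 21*l^2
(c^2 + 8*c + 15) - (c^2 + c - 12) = 7*c + 27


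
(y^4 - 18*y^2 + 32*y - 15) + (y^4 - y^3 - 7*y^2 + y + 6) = 2*y^4 - y^3 - 25*y^2 + 33*y - 9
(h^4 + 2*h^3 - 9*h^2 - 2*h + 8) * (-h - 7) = -h^5 - 9*h^4 - 5*h^3 + 65*h^2 + 6*h - 56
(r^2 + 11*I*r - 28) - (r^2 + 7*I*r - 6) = 4*I*r - 22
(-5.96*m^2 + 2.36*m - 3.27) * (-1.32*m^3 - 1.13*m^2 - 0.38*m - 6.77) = 7.8672*m^5 + 3.6196*m^4 + 3.9144*m^3 + 43.1475*m^2 - 14.7346*m + 22.1379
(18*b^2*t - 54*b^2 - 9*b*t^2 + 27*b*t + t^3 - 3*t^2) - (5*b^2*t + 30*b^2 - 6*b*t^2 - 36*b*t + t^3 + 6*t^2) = 13*b^2*t - 84*b^2 - 3*b*t^2 + 63*b*t - 9*t^2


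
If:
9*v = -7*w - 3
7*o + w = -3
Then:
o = -w/7 - 3/7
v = -7*w/9 - 1/3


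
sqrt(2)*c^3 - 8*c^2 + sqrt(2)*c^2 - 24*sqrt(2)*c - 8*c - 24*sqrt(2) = (c - 6*sqrt(2))*(c + 2*sqrt(2))*(sqrt(2)*c + sqrt(2))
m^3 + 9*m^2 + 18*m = m*(m + 3)*(m + 6)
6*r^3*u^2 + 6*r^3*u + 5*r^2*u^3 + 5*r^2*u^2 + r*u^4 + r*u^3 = u*(2*r + u)*(3*r + u)*(r*u + r)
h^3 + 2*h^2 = h^2*(h + 2)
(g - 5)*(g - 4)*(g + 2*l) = g^3 + 2*g^2*l - 9*g^2 - 18*g*l + 20*g + 40*l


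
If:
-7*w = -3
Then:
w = 3/7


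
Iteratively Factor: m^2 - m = (m)*(m - 1)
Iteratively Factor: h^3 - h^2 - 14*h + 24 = (h - 2)*(h^2 + h - 12) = (h - 3)*(h - 2)*(h + 4)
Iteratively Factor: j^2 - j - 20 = (j - 5)*(j + 4)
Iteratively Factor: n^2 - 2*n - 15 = (n - 5)*(n + 3)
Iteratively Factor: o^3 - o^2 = (o - 1)*(o^2) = o*(o - 1)*(o)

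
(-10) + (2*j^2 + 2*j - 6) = 2*j^2 + 2*j - 16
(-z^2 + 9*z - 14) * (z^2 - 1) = -z^4 + 9*z^3 - 13*z^2 - 9*z + 14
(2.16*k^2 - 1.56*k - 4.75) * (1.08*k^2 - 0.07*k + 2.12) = 2.3328*k^4 - 1.836*k^3 - 0.441600000000001*k^2 - 2.9747*k - 10.07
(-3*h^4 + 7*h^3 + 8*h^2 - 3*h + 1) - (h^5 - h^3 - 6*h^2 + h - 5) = -h^5 - 3*h^4 + 8*h^3 + 14*h^2 - 4*h + 6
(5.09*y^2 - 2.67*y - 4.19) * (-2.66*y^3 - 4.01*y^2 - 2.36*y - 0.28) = -13.5394*y^5 - 13.3087*y^4 + 9.8397*y^3 + 21.6779*y^2 + 10.636*y + 1.1732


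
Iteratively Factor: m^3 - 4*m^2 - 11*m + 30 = (m - 2)*(m^2 - 2*m - 15) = (m - 5)*(m - 2)*(m + 3)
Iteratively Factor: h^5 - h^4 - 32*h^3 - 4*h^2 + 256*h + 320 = (h - 4)*(h^4 + 3*h^3 - 20*h^2 - 84*h - 80) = (h - 4)*(h + 4)*(h^3 - h^2 - 16*h - 20) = (h - 4)*(h + 2)*(h + 4)*(h^2 - 3*h - 10) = (h - 5)*(h - 4)*(h + 2)*(h + 4)*(h + 2)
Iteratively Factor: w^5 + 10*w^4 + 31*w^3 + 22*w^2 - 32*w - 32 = (w + 4)*(w^4 + 6*w^3 + 7*w^2 - 6*w - 8) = (w + 2)*(w + 4)*(w^3 + 4*w^2 - w - 4) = (w + 2)*(w + 4)^2*(w^2 - 1) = (w - 1)*(w + 2)*(w + 4)^2*(w + 1)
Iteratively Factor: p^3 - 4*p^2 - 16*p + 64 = (p - 4)*(p^2 - 16) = (p - 4)^2*(p + 4)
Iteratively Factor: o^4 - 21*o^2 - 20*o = (o - 5)*(o^3 + 5*o^2 + 4*o) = (o - 5)*(o + 1)*(o^2 + 4*o) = (o - 5)*(o + 1)*(o + 4)*(o)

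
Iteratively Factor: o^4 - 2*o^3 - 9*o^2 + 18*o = (o - 3)*(o^3 + o^2 - 6*o) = o*(o - 3)*(o^2 + o - 6) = o*(o - 3)*(o + 3)*(o - 2)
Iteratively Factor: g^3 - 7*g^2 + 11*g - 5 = (g - 1)*(g^2 - 6*g + 5) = (g - 5)*(g - 1)*(g - 1)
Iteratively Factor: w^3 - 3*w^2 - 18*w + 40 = (w + 4)*(w^2 - 7*w + 10) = (w - 2)*(w + 4)*(w - 5)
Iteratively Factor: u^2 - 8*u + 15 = (u - 3)*(u - 5)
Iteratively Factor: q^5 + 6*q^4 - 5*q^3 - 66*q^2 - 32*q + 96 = (q - 1)*(q^4 + 7*q^3 + 2*q^2 - 64*q - 96) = (q - 1)*(q + 4)*(q^3 + 3*q^2 - 10*q - 24) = (q - 1)*(q + 2)*(q + 4)*(q^2 + q - 12) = (q - 1)*(q + 2)*(q + 4)^2*(q - 3)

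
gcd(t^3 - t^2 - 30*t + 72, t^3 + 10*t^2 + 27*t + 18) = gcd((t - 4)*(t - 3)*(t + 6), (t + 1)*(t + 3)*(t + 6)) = t + 6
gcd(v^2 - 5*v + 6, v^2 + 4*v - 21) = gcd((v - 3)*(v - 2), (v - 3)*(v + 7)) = v - 3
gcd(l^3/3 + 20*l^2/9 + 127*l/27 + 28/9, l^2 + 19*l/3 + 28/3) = l + 7/3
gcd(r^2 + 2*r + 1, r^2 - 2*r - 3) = r + 1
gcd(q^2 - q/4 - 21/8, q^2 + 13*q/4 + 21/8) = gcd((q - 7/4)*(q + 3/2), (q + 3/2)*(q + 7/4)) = q + 3/2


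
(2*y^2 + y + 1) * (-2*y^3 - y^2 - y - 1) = -4*y^5 - 4*y^4 - 5*y^3 - 4*y^2 - 2*y - 1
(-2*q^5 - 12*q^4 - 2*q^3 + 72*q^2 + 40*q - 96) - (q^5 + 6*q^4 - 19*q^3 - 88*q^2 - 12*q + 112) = -3*q^5 - 18*q^4 + 17*q^3 + 160*q^2 + 52*q - 208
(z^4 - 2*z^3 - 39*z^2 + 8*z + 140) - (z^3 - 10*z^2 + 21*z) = z^4 - 3*z^3 - 29*z^2 - 13*z + 140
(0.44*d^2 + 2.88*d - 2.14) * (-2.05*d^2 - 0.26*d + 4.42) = -0.902*d^4 - 6.0184*d^3 + 5.583*d^2 + 13.286*d - 9.4588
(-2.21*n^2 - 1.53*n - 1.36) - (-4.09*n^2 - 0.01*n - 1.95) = 1.88*n^2 - 1.52*n + 0.59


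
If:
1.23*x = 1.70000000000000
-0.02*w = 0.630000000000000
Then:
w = -31.50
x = 1.38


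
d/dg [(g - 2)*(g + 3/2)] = 2*g - 1/2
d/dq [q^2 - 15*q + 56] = 2*q - 15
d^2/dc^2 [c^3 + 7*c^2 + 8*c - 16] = 6*c + 14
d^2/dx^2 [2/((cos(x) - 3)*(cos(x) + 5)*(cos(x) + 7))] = 2*(-346*(1 - cos(x)^2)^2 + 12*sin(x)^6 + 3*cos(x)^6 - 99*cos(x)^5 - 774*cos(x)^3 - 3957*cos(x)^2 + 681*cos(x) + 2226)/((cos(x) - 3)^3*(cos(x) + 5)^3*(cos(x) + 7)^3)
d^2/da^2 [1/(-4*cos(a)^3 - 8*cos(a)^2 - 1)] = 4*((3*cos(a) + 4)^2*(cos(4*a) - 1) - (3*cos(a) + 16*cos(2*a) + 9*cos(3*a))*(4*cos(a)^3 + 8*cos(a)^2 + 1)/4)/(4*cos(a)^3 + 8*cos(a)^2 + 1)^3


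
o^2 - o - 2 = (o - 2)*(o + 1)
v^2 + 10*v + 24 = (v + 4)*(v + 6)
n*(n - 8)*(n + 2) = n^3 - 6*n^2 - 16*n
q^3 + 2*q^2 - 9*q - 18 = (q - 3)*(q + 2)*(q + 3)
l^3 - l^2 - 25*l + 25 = (l - 5)*(l - 1)*(l + 5)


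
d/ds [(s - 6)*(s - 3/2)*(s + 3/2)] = 3*s^2 - 12*s - 9/4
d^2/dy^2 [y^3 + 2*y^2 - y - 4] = 6*y + 4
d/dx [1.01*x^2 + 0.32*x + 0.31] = 2.02*x + 0.32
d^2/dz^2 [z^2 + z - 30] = 2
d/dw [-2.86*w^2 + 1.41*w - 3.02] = 1.41 - 5.72*w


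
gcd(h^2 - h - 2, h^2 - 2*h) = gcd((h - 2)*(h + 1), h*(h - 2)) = h - 2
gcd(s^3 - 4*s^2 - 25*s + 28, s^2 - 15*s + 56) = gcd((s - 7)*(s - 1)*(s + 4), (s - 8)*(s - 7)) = s - 7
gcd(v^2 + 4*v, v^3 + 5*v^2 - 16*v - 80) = v + 4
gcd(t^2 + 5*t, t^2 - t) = t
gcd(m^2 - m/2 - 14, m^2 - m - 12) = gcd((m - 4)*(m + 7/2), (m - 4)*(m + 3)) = m - 4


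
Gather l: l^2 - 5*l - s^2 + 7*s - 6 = l^2 - 5*l - s^2 + 7*s - 6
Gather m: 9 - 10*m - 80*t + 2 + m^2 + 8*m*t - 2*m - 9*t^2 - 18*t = m^2 + m*(8*t - 12) - 9*t^2 - 98*t + 11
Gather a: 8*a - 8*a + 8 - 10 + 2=0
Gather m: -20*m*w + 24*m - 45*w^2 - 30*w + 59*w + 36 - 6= m*(24 - 20*w) - 45*w^2 + 29*w + 30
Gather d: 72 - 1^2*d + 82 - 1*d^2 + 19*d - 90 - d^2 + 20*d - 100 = -2*d^2 + 38*d - 36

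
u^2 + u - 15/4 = (u - 3/2)*(u + 5/2)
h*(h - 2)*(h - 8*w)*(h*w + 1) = h^4*w - 8*h^3*w^2 - 2*h^3*w + h^3 + 16*h^2*w^2 - 8*h^2*w - 2*h^2 + 16*h*w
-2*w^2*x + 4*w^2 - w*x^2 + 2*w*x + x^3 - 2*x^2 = (-2*w + x)*(w + x)*(x - 2)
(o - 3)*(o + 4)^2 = o^3 + 5*o^2 - 8*o - 48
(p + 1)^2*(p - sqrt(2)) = p^3 - sqrt(2)*p^2 + 2*p^2 - 2*sqrt(2)*p + p - sqrt(2)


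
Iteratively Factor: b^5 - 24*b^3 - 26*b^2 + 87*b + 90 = (b + 3)*(b^4 - 3*b^3 - 15*b^2 + 19*b + 30) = (b - 5)*(b + 3)*(b^3 + 2*b^2 - 5*b - 6) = (b - 5)*(b + 3)^2*(b^2 - b - 2) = (b - 5)*(b + 1)*(b + 3)^2*(b - 2)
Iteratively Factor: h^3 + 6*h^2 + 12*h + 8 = (h + 2)*(h^2 + 4*h + 4) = (h + 2)^2*(h + 2)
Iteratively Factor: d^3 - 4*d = (d - 2)*(d^2 + 2*d) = (d - 2)*(d + 2)*(d)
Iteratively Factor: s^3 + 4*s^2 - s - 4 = (s - 1)*(s^2 + 5*s + 4) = (s - 1)*(s + 4)*(s + 1)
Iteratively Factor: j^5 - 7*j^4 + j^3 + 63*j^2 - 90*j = (j)*(j^4 - 7*j^3 + j^2 + 63*j - 90) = j*(j - 3)*(j^3 - 4*j^2 - 11*j + 30) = j*(j - 3)*(j + 3)*(j^2 - 7*j + 10) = j*(j - 3)*(j - 2)*(j + 3)*(j - 5)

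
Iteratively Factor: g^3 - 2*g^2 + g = (g - 1)*(g^2 - g) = g*(g - 1)*(g - 1)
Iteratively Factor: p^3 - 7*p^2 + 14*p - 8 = (p - 4)*(p^2 - 3*p + 2) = (p - 4)*(p - 2)*(p - 1)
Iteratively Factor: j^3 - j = (j - 1)*(j^2 + j) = j*(j - 1)*(j + 1)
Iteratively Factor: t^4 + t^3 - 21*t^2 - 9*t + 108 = (t + 4)*(t^3 - 3*t^2 - 9*t + 27) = (t + 3)*(t + 4)*(t^2 - 6*t + 9) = (t - 3)*(t + 3)*(t + 4)*(t - 3)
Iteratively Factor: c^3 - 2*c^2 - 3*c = (c)*(c^2 - 2*c - 3) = c*(c - 3)*(c + 1)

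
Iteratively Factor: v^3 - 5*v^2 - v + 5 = (v - 1)*(v^2 - 4*v - 5) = (v - 1)*(v + 1)*(v - 5)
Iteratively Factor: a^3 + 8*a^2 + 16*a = (a + 4)*(a^2 + 4*a) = a*(a + 4)*(a + 4)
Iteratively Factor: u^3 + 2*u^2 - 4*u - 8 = (u + 2)*(u^2 - 4) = (u - 2)*(u + 2)*(u + 2)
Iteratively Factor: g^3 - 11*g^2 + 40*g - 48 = (g - 4)*(g^2 - 7*g + 12) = (g - 4)^2*(g - 3)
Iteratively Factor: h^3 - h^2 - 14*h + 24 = (h - 3)*(h^2 + 2*h - 8) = (h - 3)*(h - 2)*(h + 4)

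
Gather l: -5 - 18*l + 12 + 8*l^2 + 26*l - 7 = 8*l^2 + 8*l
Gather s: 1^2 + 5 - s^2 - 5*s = -s^2 - 5*s + 6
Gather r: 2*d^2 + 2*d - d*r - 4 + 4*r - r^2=2*d^2 + 2*d - r^2 + r*(4 - d) - 4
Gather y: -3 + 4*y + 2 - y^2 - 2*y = -y^2 + 2*y - 1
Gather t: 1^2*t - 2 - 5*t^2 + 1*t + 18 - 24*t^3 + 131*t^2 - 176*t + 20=-24*t^3 + 126*t^2 - 174*t + 36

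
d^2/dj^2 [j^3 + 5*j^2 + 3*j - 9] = 6*j + 10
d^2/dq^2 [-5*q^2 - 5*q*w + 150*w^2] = -10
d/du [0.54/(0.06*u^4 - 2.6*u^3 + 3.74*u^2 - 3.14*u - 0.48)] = (-0.1296*u^3 + 4.212*u^2 - 4.0392*u + 1.6956)/(-0.06*u^4 + 2.6*u^3 - 3.74*u^2 + 3.14*u + 0.48)^2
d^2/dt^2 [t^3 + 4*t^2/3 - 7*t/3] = 6*t + 8/3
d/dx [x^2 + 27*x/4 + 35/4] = 2*x + 27/4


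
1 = 1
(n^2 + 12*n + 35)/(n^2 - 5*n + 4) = (n^2 + 12*n + 35)/(n^2 - 5*n + 4)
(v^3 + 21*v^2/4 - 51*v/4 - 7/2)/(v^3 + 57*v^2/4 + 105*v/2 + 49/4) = (v - 2)/(v + 7)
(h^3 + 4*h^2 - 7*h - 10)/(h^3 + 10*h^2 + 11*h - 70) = (h + 1)/(h + 7)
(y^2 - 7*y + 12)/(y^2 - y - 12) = (y - 3)/(y + 3)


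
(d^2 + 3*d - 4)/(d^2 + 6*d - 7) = (d + 4)/(d + 7)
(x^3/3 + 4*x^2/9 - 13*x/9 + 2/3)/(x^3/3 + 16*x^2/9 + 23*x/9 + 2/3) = (3*x^2 - 5*x + 2)/(3*x^2 + 7*x + 2)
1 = 1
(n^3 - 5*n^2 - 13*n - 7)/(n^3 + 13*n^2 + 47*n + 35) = (n^2 - 6*n - 7)/(n^2 + 12*n + 35)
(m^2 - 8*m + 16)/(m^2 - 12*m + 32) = (m - 4)/(m - 8)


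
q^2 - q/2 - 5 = (q - 5/2)*(q + 2)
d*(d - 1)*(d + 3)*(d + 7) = d^4 + 9*d^3 + 11*d^2 - 21*d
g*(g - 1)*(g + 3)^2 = g^4 + 5*g^3 + 3*g^2 - 9*g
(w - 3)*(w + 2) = w^2 - w - 6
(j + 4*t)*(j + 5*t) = j^2 + 9*j*t + 20*t^2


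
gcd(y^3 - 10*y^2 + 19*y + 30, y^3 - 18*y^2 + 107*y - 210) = y^2 - 11*y + 30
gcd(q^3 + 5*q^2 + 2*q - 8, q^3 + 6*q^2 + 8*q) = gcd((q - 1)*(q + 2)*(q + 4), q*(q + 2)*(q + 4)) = q^2 + 6*q + 8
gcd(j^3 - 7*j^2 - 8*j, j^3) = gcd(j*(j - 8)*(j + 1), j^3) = j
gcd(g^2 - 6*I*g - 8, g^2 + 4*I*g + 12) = g - 2*I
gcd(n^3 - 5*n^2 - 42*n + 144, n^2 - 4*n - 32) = n - 8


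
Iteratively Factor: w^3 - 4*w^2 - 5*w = (w - 5)*(w^2 + w) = (w - 5)*(w + 1)*(w)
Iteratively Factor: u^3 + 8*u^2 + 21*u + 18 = (u + 2)*(u^2 + 6*u + 9) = (u + 2)*(u + 3)*(u + 3)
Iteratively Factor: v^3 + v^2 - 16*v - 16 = (v - 4)*(v^2 + 5*v + 4) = (v - 4)*(v + 1)*(v + 4)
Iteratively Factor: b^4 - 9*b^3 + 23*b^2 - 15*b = (b - 3)*(b^3 - 6*b^2 + 5*b) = (b - 3)*(b - 1)*(b^2 - 5*b) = b*(b - 3)*(b - 1)*(b - 5)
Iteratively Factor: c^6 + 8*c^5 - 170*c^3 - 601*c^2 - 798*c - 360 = (c + 3)*(c^5 + 5*c^4 - 15*c^3 - 125*c^2 - 226*c - 120) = (c - 5)*(c + 3)*(c^4 + 10*c^3 + 35*c^2 + 50*c + 24) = (c - 5)*(c + 3)^2*(c^3 + 7*c^2 + 14*c + 8) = (c - 5)*(c + 3)^2*(c + 4)*(c^2 + 3*c + 2) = (c - 5)*(c + 1)*(c + 3)^2*(c + 4)*(c + 2)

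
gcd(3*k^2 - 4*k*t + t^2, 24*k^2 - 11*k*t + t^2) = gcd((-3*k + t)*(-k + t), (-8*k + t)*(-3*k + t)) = -3*k + t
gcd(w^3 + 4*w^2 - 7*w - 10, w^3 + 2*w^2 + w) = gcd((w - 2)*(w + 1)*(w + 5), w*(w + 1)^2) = w + 1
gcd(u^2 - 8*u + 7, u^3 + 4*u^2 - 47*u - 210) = u - 7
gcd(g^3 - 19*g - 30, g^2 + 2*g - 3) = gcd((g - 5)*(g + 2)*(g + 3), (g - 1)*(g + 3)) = g + 3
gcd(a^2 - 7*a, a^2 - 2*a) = a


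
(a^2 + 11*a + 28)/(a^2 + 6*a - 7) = (a + 4)/(a - 1)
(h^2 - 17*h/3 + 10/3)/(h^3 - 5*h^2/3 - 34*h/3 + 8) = (h - 5)/(h^2 - h - 12)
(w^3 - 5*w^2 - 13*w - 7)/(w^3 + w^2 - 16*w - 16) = (w^2 - 6*w - 7)/(w^2 - 16)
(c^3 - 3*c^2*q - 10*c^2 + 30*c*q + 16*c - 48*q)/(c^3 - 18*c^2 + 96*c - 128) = (c - 3*q)/(c - 8)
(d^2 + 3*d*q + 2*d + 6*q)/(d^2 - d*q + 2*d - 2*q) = (-d - 3*q)/(-d + q)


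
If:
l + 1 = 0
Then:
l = -1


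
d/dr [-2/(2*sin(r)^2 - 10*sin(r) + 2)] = (2*sin(r) - 5)*cos(r)/(sin(r)^2 - 5*sin(r) + 1)^2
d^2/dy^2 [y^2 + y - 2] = 2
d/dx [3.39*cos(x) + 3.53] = -3.39*sin(x)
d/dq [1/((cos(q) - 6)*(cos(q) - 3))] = (2*cos(q) - 9)*sin(q)/((cos(q) - 6)^2*(cos(q) - 3)^2)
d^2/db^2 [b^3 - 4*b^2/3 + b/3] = 6*b - 8/3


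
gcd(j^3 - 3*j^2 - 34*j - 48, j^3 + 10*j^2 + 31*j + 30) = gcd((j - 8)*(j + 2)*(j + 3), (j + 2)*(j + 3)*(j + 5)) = j^2 + 5*j + 6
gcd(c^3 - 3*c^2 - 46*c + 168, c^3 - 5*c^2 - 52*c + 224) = c^2 + 3*c - 28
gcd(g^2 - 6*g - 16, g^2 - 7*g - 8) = g - 8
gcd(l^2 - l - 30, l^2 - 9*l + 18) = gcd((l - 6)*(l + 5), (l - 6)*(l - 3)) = l - 6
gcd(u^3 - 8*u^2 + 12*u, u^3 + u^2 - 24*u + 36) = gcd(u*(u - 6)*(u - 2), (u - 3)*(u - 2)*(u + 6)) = u - 2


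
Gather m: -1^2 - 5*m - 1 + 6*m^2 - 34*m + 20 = 6*m^2 - 39*m + 18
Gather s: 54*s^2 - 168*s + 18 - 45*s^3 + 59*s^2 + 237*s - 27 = -45*s^3 + 113*s^2 + 69*s - 9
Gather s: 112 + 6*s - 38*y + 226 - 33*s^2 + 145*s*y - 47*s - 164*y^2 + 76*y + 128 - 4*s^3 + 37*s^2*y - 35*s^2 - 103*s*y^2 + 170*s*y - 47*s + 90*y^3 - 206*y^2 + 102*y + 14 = -4*s^3 + s^2*(37*y - 68) + s*(-103*y^2 + 315*y - 88) + 90*y^3 - 370*y^2 + 140*y + 480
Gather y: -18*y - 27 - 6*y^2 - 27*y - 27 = -6*y^2 - 45*y - 54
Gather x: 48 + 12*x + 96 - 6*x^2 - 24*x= -6*x^2 - 12*x + 144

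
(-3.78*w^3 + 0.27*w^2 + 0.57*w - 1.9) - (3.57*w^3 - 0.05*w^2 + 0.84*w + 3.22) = -7.35*w^3 + 0.32*w^2 - 0.27*w - 5.12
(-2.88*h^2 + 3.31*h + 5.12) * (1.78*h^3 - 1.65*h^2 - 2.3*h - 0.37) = -5.1264*h^5 + 10.6438*h^4 + 10.2761*h^3 - 14.9954*h^2 - 13.0007*h - 1.8944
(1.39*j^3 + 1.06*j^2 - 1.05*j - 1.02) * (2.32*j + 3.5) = 3.2248*j^4 + 7.3242*j^3 + 1.274*j^2 - 6.0414*j - 3.57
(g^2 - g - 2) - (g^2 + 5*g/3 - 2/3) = -8*g/3 - 4/3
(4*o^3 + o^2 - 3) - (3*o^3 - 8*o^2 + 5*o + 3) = o^3 + 9*o^2 - 5*o - 6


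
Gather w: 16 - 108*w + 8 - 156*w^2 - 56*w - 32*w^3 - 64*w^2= -32*w^3 - 220*w^2 - 164*w + 24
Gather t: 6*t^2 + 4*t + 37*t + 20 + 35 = 6*t^2 + 41*t + 55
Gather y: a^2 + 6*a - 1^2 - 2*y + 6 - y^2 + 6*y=a^2 + 6*a - y^2 + 4*y + 5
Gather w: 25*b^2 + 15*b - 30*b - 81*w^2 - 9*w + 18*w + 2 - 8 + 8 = 25*b^2 - 15*b - 81*w^2 + 9*w + 2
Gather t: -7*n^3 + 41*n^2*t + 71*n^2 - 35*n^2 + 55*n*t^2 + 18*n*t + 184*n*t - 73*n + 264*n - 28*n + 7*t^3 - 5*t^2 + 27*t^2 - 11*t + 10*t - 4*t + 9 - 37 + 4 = -7*n^3 + 36*n^2 + 163*n + 7*t^3 + t^2*(55*n + 22) + t*(41*n^2 + 202*n - 5) - 24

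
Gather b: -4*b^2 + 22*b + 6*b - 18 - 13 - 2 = -4*b^2 + 28*b - 33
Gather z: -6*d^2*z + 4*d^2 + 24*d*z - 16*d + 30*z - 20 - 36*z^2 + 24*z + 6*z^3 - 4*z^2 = 4*d^2 - 16*d + 6*z^3 - 40*z^2 + z*(-6*d^2 + 24*d + 54) - 20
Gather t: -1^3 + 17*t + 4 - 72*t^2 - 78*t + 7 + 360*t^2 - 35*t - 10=288*t^2 - 96*t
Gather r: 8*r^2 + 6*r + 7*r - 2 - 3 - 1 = 8*r^2 + 13*r - 6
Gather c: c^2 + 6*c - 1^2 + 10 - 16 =c^2 + 6*c - 7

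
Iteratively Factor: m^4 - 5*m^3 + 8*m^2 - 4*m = (m)*(m^3 - 5*m^2 + 8*m - 4) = m*(m - 2)*(m^2 - 3*m + 2) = m*(m - 2)*(m - 1)*(m - 2)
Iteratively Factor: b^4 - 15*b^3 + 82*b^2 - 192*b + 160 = (b - 4)*(b^3 - 11*b^2 + 38*b - 40) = (b - 4)*(b - 2)*(b^2 - 9*b + 20) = (b - 5)*(b - 4)*(b - 2)*(b - 4)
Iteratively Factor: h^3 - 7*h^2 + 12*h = (h)*(h^2 - 7*h + 12) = h*(h - 4)*(h - 3)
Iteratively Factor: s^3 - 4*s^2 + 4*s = (s - 2)*(s^2 - 2*s) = (s - 2)^2*(s)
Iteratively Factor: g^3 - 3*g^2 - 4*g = (g - 4)*(g^2 + g) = g*(g - 4)*(g + 1)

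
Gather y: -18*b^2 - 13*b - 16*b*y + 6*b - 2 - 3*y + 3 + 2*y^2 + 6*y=-18*b^2 - 7*b + 2*y^2 + y*(3 - 16*b) + 1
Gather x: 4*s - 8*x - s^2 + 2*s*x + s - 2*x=-s^2 + 5*s + x*(2*s - 10)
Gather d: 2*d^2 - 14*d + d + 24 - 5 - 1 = 2*d^2 - 13*d + 18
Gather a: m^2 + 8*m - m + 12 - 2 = m^2 + 7*m + 10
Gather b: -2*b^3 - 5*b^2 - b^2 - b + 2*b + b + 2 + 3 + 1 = -2*b^3 - 6*b^2 + 2*b + 6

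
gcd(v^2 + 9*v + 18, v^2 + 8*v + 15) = v + 3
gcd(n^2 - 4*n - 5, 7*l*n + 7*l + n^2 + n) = n + 1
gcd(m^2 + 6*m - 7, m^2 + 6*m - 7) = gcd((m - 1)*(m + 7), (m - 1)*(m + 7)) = m^2 + 6*m - 7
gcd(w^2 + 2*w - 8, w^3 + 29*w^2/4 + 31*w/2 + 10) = w + 4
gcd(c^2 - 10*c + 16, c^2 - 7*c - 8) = c - 8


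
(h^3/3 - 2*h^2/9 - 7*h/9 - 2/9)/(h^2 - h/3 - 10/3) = (3*h^2 + 4*h + 1)/(3*(3*h + 5))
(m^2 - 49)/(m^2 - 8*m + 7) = (m + 7)/(m - 1)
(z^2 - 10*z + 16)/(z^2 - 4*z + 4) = (z - 8)/(z - 2)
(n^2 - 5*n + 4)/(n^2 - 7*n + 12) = (n - 1)/(n - 3)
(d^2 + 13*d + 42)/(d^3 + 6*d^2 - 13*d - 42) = (d + 6)/(d^2 - d - 6)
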